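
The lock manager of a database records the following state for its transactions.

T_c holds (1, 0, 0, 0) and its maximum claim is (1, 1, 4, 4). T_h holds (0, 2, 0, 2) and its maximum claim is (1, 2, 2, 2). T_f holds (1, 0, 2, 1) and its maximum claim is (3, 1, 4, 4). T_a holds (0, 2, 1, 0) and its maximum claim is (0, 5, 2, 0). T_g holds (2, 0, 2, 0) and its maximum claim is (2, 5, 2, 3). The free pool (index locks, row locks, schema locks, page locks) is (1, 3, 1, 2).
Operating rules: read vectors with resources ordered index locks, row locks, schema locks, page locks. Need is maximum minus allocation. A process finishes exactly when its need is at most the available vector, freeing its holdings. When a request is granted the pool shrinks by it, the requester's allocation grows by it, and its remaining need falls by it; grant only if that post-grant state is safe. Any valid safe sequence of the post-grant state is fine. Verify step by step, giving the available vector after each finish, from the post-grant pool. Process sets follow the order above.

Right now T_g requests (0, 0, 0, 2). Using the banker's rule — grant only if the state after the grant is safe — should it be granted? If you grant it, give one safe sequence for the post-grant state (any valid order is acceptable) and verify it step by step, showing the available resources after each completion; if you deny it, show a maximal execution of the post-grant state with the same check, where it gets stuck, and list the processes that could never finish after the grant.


GRANT: granting preserves safety; a valid post-grant sequence is T_a, T_h, T_g, T_c, T_f.
Key observation: after the grant the pool drops to (1, 3, 1, 0), which still lets T_a finish first and unwind the rest.
Check on the post-grant state, step by step:
  pool = (1, 3, 1, 0)
  T_a needs (0, 3, 1, 0) <= (1, 3, 1, 0) -> finishes; pool += (0, 2, 1, 0) = (1, 5, 2, 0)
  T_h needs (1, 0, 2, 0) <= (1, 5, 2, 0) -> finishes; pool += (0, 2, 0, 2) = (1, 7, 2, 2)
  T_g needs (0, 5, 0, 1) <= (1, 7, 2, 2) -> finishes; pool += (2, 0, 2, 2) = (3, 7, 4, 4)
  T_c needs (0, 1, 4, 4) <= (3, 7, 4, 4) -> finishes; pool += (1, 0, 0, 0) = (4, 7, 4, 4)
  T_f needs (2, 1, 2, 3) <= (4, 7, 4, 4) -> finishes; pool += (1, 0, 2, 1) = (5, 7, 6, 5)


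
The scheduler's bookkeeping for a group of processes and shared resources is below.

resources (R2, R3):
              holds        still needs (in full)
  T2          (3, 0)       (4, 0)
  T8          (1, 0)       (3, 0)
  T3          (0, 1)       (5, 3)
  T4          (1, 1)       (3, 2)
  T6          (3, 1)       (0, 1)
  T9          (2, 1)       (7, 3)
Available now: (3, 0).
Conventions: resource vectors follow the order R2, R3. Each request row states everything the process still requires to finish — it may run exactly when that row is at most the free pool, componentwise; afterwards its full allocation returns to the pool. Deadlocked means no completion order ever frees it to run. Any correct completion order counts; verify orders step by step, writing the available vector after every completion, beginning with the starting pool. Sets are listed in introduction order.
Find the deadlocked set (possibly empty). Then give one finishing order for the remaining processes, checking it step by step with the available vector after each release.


The deadlocked set is T3, T4, T6 and T9.
Key observation: once T8, T2 finish, the pool peaks at (7, 0) — and every remaining process still needs more R3 than that.
A valid finishing order for the others: T8, T2. Verifying each step:
  pool = (3, 0)
  T8: need (3, 0) fits (3, 0); releases (1, 0), pool now (4, 0)
  T2: need (4, 0) fits (4, 0); releases (3, 0), pool now (7, 0)
The stuck group stays short no matter what:
  T3 still needs (5, 3) but only (7, 0) is free — short on R3
  T4 still needs (3, 2) but only (7, 0) is free — short on R3
  T6 still needs (0, 1) but only (7, 0) is free — short on R3
  T9 still needs (7, 3) but only (7, 0) is free — short on R3


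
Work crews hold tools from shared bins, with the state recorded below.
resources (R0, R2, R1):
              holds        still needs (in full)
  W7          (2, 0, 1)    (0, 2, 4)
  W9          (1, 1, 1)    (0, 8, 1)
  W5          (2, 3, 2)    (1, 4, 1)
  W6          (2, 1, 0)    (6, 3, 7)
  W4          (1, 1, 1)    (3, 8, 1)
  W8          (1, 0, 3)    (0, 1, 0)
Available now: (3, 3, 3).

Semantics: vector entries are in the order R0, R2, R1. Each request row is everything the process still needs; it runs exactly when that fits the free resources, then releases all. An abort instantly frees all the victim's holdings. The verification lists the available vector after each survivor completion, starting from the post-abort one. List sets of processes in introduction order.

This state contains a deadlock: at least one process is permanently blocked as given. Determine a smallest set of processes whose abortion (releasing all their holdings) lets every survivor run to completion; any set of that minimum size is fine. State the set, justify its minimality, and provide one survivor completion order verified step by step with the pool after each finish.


Abort W9.
Key observation: before aborting W9, W4 was permanently blocked — no order could ever run it; afterwards it completes at step 5.
Why nothing smaller works: aborting no one leaves the state deadlocked as given.
One survivor order: W5, W7, W8, W6, W4. Verifying each step (post-abort pool first):
  pool = (4, 4, 4)
  run W5 (needs (1, 4, 1), free (4, 4, 4)); after release of (2, 3, 2) the pool is (6, 7, 6)
  run W7 (needs (0, 2, 4), free (6, 7, 6)); after release of (2, 0, 1) the pool is (8, 7, 7)
  run W8 (needs (0, 1, 0), free (8, 7, 7)); after release of (1, 0, 3) the pool is (9, 7, 10)
  run W6 (needs (6, 3, 7), free (9, 7, 10)); after release of (2, 1, 0) the pool is (11, 8, 10)
  run W4 (needs (3, 8, 1), free (11, 8, 10)); after release of (1, 1, 1) the pool is (12, 9, 11)


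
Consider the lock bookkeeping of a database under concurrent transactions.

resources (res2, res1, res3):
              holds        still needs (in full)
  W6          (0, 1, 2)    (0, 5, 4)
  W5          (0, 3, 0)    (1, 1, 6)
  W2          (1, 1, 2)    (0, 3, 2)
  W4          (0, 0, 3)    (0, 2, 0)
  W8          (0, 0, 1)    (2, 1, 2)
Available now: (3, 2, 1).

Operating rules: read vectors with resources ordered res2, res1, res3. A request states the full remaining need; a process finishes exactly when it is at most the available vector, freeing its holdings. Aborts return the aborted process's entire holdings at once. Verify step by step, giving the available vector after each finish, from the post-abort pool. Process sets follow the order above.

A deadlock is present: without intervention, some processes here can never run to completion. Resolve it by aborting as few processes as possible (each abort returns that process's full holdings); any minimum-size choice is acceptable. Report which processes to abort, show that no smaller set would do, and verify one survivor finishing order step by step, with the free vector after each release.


The answer: abort W5.
Key observation: the returned (0, 3, 0) from W5 is what brings W2 — unrunnable before, under any order — into play at step 2.
No smaller set exists: with zero aborts the deadlock remains.
The survivors complete as W4, W2, W6, W8. Check, step by step (starting from the post-abort pool):
  pool = (3, 5, 1)
  W4 needs (0, 2, 0) <= (3, 5, 1) -> finishes; pool += (0, 0, 3) = (3, 5, 4)
  W2 needs (0, 3, 2) <= (3, 5, 4) -> finishes; pool += (1, 1, 2) = (4, 6, 6)
  W6 needs (0, 5, 4) <= (4, 6, 6) -> finishes; pool += (0, 1, 2) = (4, 7, 8)
  W8 needs (2, 1, 2) <= (4, 7, 8) -> finishes; pool += (0, 0, 1) = (4, 7, 9)


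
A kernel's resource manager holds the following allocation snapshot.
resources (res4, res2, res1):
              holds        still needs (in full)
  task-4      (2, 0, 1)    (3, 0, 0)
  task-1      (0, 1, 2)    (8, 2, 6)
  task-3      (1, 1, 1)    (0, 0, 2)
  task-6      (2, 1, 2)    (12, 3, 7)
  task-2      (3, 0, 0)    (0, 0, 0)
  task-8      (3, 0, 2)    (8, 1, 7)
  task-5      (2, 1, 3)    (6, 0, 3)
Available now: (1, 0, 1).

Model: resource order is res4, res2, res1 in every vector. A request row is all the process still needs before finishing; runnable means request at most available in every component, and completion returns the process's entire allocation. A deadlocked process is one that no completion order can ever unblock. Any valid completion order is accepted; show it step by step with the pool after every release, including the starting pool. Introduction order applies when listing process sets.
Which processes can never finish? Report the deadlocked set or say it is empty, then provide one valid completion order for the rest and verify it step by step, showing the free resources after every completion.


Nothing here is deadlocked.
Key observation: task-2 can run right away; the returned allocation unlocks the remaining processes in turn.
The rest can finish in the order task-2, task-4, task-3, task-5, task-1, task-8, task-6. Walking it through:
  pool = (1, 0, 1)
  run task-2 (needs (0, 0, 0), free (1, 0, 1)); after release of (3, 0, 0) the pool is (4, 0, 1)
  run task-4 (needs (3, 0, 0), free (4, 0, 1)); after release of (2, 0, 1) the pool is (6, 0, 2)
  run task-3 (needs (0, 0, 2), free (6, 0, 2)); after release of (1, 1, 1) the pool is (7, 1, 3)
  run task-5 (needs (6, 0, 3), free (7, 1, 3)); after release of (2, 1, 3) the pool is (9, 2, 6)
  run task-1 (needs (8, 2, 6), free (9, 2, 6)); after release of (0, 1, 2) the pool is (9, 3, 8)
  run task-8 (needs (8, 1, 7), free (9, 3, 8)); after release of (3, 0, 2) the pool is (12, 3, 10)
  run task-6 (needs (12, 3, 7), free (12, 3, 10)); after release of (2, 1, 2) the pool is (14, 4, 12)


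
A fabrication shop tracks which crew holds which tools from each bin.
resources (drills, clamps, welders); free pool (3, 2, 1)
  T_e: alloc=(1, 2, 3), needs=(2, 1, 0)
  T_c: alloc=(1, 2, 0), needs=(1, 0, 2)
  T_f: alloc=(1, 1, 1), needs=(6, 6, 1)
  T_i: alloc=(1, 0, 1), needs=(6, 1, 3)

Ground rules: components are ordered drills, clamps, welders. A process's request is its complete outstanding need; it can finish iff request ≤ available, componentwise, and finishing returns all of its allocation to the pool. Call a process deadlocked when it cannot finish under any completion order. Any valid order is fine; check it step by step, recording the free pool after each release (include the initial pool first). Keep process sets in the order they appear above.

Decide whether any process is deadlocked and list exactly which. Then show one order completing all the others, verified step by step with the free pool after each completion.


The deadlocked set is T_f and T_i.
Key observation: no order helps: past T_e, T_c, the free pool tops out at (5, 6, 4), below what each blocked process needs in drills.
One completion order for the rest: T_e, T_c. Verifying each step:
  pool = (3, 2, 1)
  T_e needs (2, 1, 0) <= (3, 2, 1) -> finishes; pool += (1, 2, 3) = (4, 4, 4)
  T_c needs (1, 0, 2) <= (4, 4, 4) -> finishes; pool += (1, 2, 0) = (5, 6, 4)
The blocked processes can never fit:
  T_f still needs (6, 6, 1) but only (5, 6, 4) is free — short on drills
  T_i still needs (6, 1, 3) but only (5, 6, 4) is free — short on drills


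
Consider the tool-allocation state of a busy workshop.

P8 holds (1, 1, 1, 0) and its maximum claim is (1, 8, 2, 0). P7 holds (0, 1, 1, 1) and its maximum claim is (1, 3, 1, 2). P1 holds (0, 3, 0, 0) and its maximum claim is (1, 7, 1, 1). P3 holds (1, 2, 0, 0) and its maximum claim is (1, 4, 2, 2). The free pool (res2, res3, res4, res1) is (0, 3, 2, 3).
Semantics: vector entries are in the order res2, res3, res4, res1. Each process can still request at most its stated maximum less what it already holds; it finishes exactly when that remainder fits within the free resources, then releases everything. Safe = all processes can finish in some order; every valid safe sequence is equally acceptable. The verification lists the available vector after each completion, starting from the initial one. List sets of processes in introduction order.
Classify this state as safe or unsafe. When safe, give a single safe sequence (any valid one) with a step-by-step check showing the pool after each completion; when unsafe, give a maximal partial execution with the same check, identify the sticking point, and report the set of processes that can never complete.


SAFE. One safe sequence: P3, P7, P1, P8.
Key observation: P3 marks the first exact bind of the order: its need (0, 2, 2, 2) fits the free (0, 3, 2, 3) with zero slack on a requested resource.
Verifying each step:
  pool = (0, 3, 2, 3)
  run P3 (needs (0, 2, 2, 2), free (0, 3, 2, 3)); after release of (1, 2, 0, 0) the pool is (1, 5, 2, 3)
  run P7 (needs (1, 2, 0, 1), free (1, 5, 2, 3)); after release of (0, 1, 1, 1) the pool is (1, 6, 3, 4)
  run P1 (needs (1, 4, 1, 1), free (1, 6, 3, 4)); after release of (0, 3, 0, 0) the pool is (1, 9, 3, 4)
  run P8 (needs (0, 7, 1, 0), free (1, 9, 3, 4)); after release of (1, 1, 1, 0) the pool is (2, 10, 4, 4)


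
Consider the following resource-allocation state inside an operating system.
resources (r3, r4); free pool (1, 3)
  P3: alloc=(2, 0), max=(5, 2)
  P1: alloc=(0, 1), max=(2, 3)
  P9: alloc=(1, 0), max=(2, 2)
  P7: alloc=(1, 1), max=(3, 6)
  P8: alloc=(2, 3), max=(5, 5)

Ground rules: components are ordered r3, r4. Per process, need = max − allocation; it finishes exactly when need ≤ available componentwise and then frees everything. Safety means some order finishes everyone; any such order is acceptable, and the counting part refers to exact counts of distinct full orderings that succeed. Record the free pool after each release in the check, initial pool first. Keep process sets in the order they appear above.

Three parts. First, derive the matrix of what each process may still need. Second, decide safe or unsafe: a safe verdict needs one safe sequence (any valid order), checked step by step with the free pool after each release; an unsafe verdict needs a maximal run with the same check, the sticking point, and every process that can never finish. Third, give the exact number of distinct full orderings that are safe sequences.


(1) Remaining need (order r3, r4):
  P3: (3, 2)
  P1: (2, 2)
  P9: (1, 2)
  P7: (2, 5)
  P8: (3, 2)
(2) The state is UNSAFE.
Key observation: after P9, P1 the pool peaks at (2, 4), and each blocked process is short somewhere: P3 on r3; P7 on r4; P8 on r3.
A maximal execution: P9, P1 — then nothing else fits. Verifying each step:
  pool = (1, 3)
  P9: need (1, 2) fits (1, 3); releases (1, 0), pool now (2, 3)
  P1: need (2, 2) fits (2, 3); releases (0, 1), pool now (2, 4)
  P3 cannot run: need (3, 2) vs free (2, 4) (insufficient r3)
  P7 cannot run: need (2, 5) vs free (2, 4) (insufficient r4)
  P8 cannot run: need (3, 2) vs free (2, 4) (insufficient r3)
Never able to finish: P3, P7 and P8.
(3) Exactly 0 of the possible complete orderings are safe sequences.


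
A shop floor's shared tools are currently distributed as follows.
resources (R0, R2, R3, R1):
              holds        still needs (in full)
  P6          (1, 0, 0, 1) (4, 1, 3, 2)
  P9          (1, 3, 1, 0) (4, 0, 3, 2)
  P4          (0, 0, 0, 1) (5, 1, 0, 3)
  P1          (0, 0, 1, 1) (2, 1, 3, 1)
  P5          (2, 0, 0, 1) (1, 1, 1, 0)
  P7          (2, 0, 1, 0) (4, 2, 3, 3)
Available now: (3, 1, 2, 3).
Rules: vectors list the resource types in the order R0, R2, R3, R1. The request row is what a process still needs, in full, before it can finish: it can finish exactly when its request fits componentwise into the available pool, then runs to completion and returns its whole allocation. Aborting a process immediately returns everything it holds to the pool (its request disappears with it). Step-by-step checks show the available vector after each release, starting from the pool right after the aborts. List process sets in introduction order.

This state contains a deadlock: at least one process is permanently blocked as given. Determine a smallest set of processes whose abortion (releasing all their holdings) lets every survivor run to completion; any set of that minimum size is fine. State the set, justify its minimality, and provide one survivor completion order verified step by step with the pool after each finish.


Abort P7.
Key observation: P9 had no path to completion before; after the abort of P7 ((2, 0, 1, 0) returned), step 2 is where it fits.
Why nothing smaller works: aborting no one leaves the state deadlocked as given.
One survivor order: P5, P9, P1, P6, P4. Verifying each step (post-abort pool first):
  pool = (5, 1, 3, 3)
  P5 needs (1, 1, 1, 0) <= (5, 1, 3, 3) -> finishes; pool += (2, 0, 0, 1) = (7, 1, 3, 4)
  P9 needs (4, 0, 3, 2) <= (7, 1, 3, 4) -> finishes; pool += (1, 3, 1, 0) = (8, 4, 4, 4)
  P1 needs (2, 1, 3, 1) <= (8, 4, 4, 4) -> finishes; pool += (0, 0, 1, 1) = (8, 4, 5, 5)
  P6 needs (4, 1, 3, 2) <= (8, 4, 5, 5) -> finishes; pool += (1, 0, 0, 1) = (9, 4, 5, 6)
  P4 needs (5, 1, 0, 3) <= (9, 4, 5, 6) -> finishes; pool += (0, 0, 0, 1) = (9, 4, 5, 7)


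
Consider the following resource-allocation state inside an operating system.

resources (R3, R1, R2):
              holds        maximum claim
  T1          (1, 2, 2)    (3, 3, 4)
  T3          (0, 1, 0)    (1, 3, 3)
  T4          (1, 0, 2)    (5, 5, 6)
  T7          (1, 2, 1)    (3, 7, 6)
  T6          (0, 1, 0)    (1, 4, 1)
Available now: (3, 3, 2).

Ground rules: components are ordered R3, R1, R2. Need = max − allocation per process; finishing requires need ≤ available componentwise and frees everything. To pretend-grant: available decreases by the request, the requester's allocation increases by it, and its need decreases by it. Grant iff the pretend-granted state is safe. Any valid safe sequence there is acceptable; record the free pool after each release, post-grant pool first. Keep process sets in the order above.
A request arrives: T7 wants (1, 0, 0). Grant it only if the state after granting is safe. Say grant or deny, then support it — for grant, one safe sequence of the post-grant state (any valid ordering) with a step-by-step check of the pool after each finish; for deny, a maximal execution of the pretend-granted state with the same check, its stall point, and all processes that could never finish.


DENY: after the grant no complete ordering would exist.
Key observation: after T6, T1, T3 the pool peaks at (3, 7, 4), and each blocked process is short somewhere: T4 on R3; T7 on R2.
After a pretend grant, a maximal execution: T6, T1, T3 — then nothing else fits. Step-by-step check:
  pool = (2, 3, 2)
  run T6 (needs (1, 3, 1), free (2, 3, 2)); after release of (0, 1, 0) the pool is (2, 4, 2)
  run T1 (needs (2, 1, 2), free (2, 4, 2)); after release of (1, 2, 2) the pool is (3, 6, 4)
  run T3 (needs (1, 2, 3), free (3, 6, 4)); after release of (0, 1, 0) the pool is (3, 7, 4)
  T4 still needs (4, 5, 4) but only (3, 7, 4) is free — short on R3
  T7 still needs (1, 5, 5) but only (3, 7, 4) is free — short on R2
Had the request been granted, T4 and T7 could never finish.


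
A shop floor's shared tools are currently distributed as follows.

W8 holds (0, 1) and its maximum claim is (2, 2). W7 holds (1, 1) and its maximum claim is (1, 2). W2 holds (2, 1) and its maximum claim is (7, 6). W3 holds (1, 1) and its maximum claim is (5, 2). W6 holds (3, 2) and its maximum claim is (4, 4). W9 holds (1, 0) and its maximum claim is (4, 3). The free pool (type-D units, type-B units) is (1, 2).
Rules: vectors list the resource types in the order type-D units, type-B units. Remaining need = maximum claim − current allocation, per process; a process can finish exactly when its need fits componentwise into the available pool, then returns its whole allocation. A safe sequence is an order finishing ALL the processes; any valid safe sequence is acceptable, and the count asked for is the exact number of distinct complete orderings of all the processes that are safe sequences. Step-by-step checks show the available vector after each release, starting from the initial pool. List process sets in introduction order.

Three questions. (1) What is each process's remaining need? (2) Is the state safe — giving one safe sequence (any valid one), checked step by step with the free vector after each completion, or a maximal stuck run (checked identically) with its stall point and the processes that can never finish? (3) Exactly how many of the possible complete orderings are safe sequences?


(1) Remaining need (order type-D units, type-B units):
  W8: (2, 1)
  W7: (0, 1)
  W2: (5, 5)
  W3: (4, 1)
  W6: (1, 2)
  W9: (3, 3)
(2) SAFE, for example via the order W6, W8, W7, W9, W3, W2.
Key observation: the order's first zero-slack moment is W6 ((1, 2) needed, (1, 2) free — a requested resource with nothing to spare).
Verifying each step:
  pool = (1, 2)
  W6 needs (1, 2) <= (1, 2) -> finishes; pool += (3, 2) = (4, 4)
  W8 needs (2, 1) <= (4, 4) -> finishes; pool += (0, 1) = (4, 5)
  W7 needs (0, 1) <= (4, 5) -> finishes; pool += (1, 1) = (5, 6)
  W9 needs (3, 3) <= (5, 6) -> finishes; pool += (1, 0) = (6, 6)
  W3 needs (4, 1) <= (6, 6) -> finishes; pool += (1, 1) = (7, 7)
  W2 needs (5, 5) <= (7, 7) -> finishes; pool += (2, 1) = (9, 8)
(3) Exactly 114 of the possible complete orderings are safe sequences.


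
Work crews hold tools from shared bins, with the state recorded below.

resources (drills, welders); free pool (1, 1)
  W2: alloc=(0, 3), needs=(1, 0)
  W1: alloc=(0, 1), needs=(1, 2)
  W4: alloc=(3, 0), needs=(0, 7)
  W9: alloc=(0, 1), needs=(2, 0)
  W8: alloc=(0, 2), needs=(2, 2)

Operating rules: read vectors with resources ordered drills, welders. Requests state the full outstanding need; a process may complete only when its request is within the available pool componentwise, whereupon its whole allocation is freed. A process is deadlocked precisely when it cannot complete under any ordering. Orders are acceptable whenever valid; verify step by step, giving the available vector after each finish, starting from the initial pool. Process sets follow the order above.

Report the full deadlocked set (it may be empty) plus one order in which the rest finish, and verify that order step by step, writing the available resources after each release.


Deadlocked set: W4, W9 and W8.
Key observation: after W2, W1 the pool peaks at (1, 5), and each blocked process is short somewhere: W4 on welders; W9 on drills; W8 on drills.
A valid finishing order for the others: W2, W1. Walking it through:
  pool = (1, 1)
  W2: need (1, 0) fits (1, 1); releases (0, 3), pool now (1, 4)
  W1: need (1, 2) fits (1, 4); releases (0, 1), pool now (1, 5)
The blocked processes can never fit:
  blocked: W4 wants (0, 7), pool (1, 5) — not enough welders
  blocked: W9 wants (2, 0), pool (1, 5) — not enough drills
  blocked: W8 wants (2, 2), pool (1, 5) — not enough drills


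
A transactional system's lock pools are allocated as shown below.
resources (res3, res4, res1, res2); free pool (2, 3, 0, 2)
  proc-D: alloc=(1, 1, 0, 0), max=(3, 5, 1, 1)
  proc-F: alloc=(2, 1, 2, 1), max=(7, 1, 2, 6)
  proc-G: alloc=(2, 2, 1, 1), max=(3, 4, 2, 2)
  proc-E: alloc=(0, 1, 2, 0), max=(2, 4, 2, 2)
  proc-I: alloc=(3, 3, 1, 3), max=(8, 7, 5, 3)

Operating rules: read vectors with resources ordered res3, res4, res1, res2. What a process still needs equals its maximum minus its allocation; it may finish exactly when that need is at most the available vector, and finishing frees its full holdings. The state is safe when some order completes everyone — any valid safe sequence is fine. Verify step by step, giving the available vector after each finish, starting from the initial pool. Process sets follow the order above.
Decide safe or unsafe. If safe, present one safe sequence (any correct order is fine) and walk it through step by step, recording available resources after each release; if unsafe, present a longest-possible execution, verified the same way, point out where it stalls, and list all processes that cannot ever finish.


UNSAFE.
Key observation: after proc-E, proc-D, proc-G the pool peaks at (5, 7, 3, 3), and each blocked process is short somewhere: proc-F on res2; proc-I on res1.
The run proc-E, proc-D, proc-G cannot be extended any further. Verifying each step:
  pool = (2, 3, 0, 2)
  run proc-E (needs (2, 3, 0, 2), free (2, 3, 0, 2)); after release of (0, 1, 2, 0) the pool is (2, 4, 2, 2)
  run proc-D (needs (2, 4, 1, 1), free (2, 4, 2, 2)); after release of (1, 1, 0, 0) the pool is (3, 5, 2, 2)
  run proc-G (needs (1, 2, 1, 1), free (3, 5, 2, 2)); after release of (2, 2, 1, 1) the pool is (5, 7, 3, 3)
  proc-F cannot run: need (5, 0, 0, 5) vs free (5, 7, 3, 3) (insufficient res2)
  proc-I cannot run: need (5, 4, 4, 0) vs free (5, 7, 3, 3) (insufficient res1)
Processes that can never finish: proc-F and proc-I.


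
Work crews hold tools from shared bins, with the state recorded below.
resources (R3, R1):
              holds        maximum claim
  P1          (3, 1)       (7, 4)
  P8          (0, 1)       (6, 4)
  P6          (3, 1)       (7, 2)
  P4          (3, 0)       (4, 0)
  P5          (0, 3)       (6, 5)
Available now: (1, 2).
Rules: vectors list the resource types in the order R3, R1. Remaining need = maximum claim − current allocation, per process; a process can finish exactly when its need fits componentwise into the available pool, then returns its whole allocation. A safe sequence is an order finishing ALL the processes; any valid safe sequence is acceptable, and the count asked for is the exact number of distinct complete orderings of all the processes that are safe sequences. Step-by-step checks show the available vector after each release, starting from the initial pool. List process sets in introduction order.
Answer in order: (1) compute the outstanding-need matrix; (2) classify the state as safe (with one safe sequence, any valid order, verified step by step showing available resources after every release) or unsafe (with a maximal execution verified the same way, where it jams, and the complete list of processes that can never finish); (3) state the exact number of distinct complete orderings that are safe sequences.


(1) Remaining need (order R3, R1):
  P1: (4, 3)
  P8: (6, 3)
  P6: (4, 1)
  P4: (1, 0)
  P5: (6, 2)
(2) SAFE, for example via the order P4, P6, P8, P5, P1.
Key observation: P4 is the earliest step where a requested resource binds exactly: need (1, 0), pool (1, 2) at its turn.
Verifying each step:
  pool = (1, 2)
  run P4 (needs (1, 0), free (1, 2)); after release of (3, 0) the pool is (4, 2)
  run P6 (needs (4, 1), free (4, 2)); after release of (3, 1) the pool is (7, 3)
  run P8 (needs (6, 3), free (7, 3)); after release of (0, 1) the pool is (7, 4)
  run P5 (needs (6, 2), free (7, 4)); after release of (0, 3) the pool is (7, 7)
  run P1 (needs (4, 3), free (7, 7)); after release of (3, 1) the pool is (10, 8)
(3) The exact count: 6 of the possible complete orderings are safe sequences.


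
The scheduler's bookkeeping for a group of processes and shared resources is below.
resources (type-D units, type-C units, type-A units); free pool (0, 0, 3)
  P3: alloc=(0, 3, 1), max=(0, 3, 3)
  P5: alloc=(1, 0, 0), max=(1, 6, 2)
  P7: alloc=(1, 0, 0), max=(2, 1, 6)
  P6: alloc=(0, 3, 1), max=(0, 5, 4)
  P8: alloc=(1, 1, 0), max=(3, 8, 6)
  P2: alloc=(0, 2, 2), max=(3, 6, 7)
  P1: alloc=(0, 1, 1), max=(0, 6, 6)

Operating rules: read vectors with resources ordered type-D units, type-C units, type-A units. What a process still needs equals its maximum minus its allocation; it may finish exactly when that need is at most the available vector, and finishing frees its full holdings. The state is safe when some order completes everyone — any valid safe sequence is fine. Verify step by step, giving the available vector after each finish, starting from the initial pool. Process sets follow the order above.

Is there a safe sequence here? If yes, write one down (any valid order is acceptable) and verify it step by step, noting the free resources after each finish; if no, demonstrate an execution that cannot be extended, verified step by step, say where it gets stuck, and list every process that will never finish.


The state is SAFE; one workable sequence: P3, P6, P5, P1, P7, P8, P2.
Key observation: the first exact fit in this order is P5 — it needs (0, 6, 2) with (0, 6, 5) free, meeting a requested resource to the last unit.
Step-by-step check:
  pool = (0, 0, 3)
  run P3 (needs (0, 0, 2), free (0, 0, 3)); after release of (0, 3, 1) the pool is (0, 3, 4)
  run P6 (needs (0, 2, 3), free (0, 3, 4)); after release of (0, 3, 1) the pool is (0, 6, 5)
  run P5 (needs (0, 6, 2), free (0, 6, 5)); after release of (1, 0, 0) the pool is (1, 6, 5)
  run P1 (needs (0, 5, 5), free (1, 6, 5)); after release of (0, 1, 1) the pool is (1, 7, 6)
  run P7 (needs (1, 1, 6), free (1, 7, 6)); after release of (1, 0, 0) the pool is (2, 7, 6)
  run P8 (needs (2, 7, 6), free (2, 7, 6)); after release of (1, 1, 0) the pool is (3, 8, 6)
  run P2 (needs (3, 4, 5), free (3, 8, 6)); after release of (0, 2, 2) the pool is (3, 10, 8)


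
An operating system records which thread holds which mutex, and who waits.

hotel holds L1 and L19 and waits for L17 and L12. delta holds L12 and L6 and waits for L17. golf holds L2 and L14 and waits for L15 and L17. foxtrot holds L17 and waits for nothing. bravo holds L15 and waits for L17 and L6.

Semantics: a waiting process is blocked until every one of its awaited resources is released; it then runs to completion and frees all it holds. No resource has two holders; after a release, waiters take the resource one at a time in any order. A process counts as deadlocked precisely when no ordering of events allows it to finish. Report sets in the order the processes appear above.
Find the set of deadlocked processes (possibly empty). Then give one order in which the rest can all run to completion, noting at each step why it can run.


No process is deadlocked.
Key observation: no waiting chain loops back on itself — every chain ends at a process that waits on nothing, so everyone eventually runs.
One completion order for the rest: foxtrot, delta, bravo, hotel, golf.
Check, step by step:
  foxtrot waits on nothing -> runs at once and releases L17
  delta: everything it awaited (L17) is free; runs, freeing L12 and L6
  bravo: everything it awaited (L17 and L6) is free; runs, freeing L15
  hotel: everything it awaited (L17 and L12) is free; runs, freeing L1 and L19
  golf: everything it awaited (L15 and L17) is free; runs, freeing L2 and L14


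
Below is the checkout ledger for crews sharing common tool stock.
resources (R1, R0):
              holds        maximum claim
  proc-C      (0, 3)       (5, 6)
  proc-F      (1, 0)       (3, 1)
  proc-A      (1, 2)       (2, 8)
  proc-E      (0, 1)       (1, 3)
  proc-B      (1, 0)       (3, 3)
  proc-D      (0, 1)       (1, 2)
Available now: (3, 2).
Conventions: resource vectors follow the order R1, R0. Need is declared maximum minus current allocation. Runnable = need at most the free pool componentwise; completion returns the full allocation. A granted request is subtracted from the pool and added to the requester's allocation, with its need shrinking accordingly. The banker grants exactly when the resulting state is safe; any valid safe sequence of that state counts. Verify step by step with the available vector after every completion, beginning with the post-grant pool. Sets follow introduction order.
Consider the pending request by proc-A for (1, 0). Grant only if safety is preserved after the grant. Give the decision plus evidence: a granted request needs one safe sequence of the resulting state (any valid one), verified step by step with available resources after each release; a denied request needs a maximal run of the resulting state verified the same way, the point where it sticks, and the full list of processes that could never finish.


DENY. Granting would leave the state unsafe.
Key observation: after proc-F, proc-D, proc-B, proc-E the pool peaks at (4, 4), and each blocked process is short somewhere: proc-C on R1; proc-A on R0.
On the post-grant state, proc-F, proc-D, proc-B, proc-E is a maximal run — nothing extends it. Check, step by step:
  pool = (2, 2)
  run proc-F (needs (2, 1), free (2, 2)); after release of (1, 0) the pool is (3, 2)
  run proc-D (needs (1, 1), free (3, 2)); after release of (0, 1) the pool is (3, 3)
  run proc-B (needs (2, 3), free (3, 3)); after release of (1, 0) the pool is (4, 3)
  run proc-E (needs (1, 2), free (4, 3)); after release of (0, 1) the pool is (4, 4)
  proc-C cannot run: need (5, 3) vs free (4, 4) (insufficient R1)
  proc-A cannot run: need (0, 6) vs free (4, 4) (insufficient R0)
Processes that could never finish after the grant: proc-C and proc-A.


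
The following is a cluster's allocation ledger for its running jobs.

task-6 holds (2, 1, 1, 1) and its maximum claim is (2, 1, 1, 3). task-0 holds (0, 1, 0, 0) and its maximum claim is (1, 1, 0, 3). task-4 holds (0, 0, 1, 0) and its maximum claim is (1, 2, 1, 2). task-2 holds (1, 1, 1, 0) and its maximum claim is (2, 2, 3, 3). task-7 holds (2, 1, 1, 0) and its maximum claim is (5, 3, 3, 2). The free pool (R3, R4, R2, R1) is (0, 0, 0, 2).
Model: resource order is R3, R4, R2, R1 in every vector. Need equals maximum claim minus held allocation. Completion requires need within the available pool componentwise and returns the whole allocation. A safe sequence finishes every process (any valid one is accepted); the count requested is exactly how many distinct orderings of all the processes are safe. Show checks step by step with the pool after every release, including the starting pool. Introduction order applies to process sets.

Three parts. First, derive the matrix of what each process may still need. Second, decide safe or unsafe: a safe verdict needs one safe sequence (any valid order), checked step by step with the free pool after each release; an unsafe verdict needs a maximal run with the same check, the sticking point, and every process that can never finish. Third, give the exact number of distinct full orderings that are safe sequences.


(1) Need matrix, components ordered R3, R4, R2, R1:
  task-6: (0, 0, 0, 2)
  task-0: (1, 0, 0, 3)
  task-4: (1, 2, 0, 2)
  task-2: (1, 1, 2, 3)
  task-7: (3, 2, 2, 2)
(2) SAFE. One safe sequence: task-6, task-0, task-4, task-2, task-7.
Key observation: reading the order forward, task-6 is the first process whose need (0, 0, 0, 2) meets the free pool (0, 0, 0, 2) exactly on a resource it requests.
Check, step by step:
  pool = (0, 0, 0, 2)
  task-6 needs (0, 0, 0, 2) <= (0, 0, 0, 2) -> finishes; pool += (2, 1, 1, 1) = (2, 1, 1, 3)
  task-0 needs (1, 0, 0, 3) <= (2, 1, 1, 3) -> finishes; pool += (0, 1, 0, 0) = (2, 2, 1, 3)
  task-4 needs (1, 2, 0, 2) <= (2, 2, 1, 3) -> finishes; pool += (0, 0, 1, 0) = (2, 2, 2, 3)
  task-2 needs (1, 1, 2, 3) <= (2, 2, 2, 3) -> finishes; pool += (1, 1, 1, 0) = (3, 3, 3, 3)
  task-7 needs (3, 2, 2, 2) <= (3, 3, 3, 3) -> finishes; pool += (2, 1, 1, 0) = (5, 4, 4, 3)
(3) Precisely 1 of the possible complete orderings is a safe sequence.


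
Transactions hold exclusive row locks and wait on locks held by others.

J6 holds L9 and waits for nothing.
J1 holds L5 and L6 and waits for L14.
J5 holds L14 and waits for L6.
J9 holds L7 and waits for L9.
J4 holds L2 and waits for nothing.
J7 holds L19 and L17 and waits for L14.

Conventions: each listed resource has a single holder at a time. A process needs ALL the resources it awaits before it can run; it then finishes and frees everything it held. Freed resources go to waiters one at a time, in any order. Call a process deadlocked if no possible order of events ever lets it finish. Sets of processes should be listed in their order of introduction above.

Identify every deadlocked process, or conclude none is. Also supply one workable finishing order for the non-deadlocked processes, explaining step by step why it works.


Deadlocked: J1, J5 and J7.
Key observation: the loop J1 -> J5 -> J1 blocks itself forever; J7 waits into the deadlock from upstream.
The rest can finish in the order J6, J4, J9.
Step-by-step check:
  run J6 (it waits on nothing); releases L9
  run J4 (it waits on nothing); releases L2
  run J9 (all its waits — L9 — are resolved); releases L7


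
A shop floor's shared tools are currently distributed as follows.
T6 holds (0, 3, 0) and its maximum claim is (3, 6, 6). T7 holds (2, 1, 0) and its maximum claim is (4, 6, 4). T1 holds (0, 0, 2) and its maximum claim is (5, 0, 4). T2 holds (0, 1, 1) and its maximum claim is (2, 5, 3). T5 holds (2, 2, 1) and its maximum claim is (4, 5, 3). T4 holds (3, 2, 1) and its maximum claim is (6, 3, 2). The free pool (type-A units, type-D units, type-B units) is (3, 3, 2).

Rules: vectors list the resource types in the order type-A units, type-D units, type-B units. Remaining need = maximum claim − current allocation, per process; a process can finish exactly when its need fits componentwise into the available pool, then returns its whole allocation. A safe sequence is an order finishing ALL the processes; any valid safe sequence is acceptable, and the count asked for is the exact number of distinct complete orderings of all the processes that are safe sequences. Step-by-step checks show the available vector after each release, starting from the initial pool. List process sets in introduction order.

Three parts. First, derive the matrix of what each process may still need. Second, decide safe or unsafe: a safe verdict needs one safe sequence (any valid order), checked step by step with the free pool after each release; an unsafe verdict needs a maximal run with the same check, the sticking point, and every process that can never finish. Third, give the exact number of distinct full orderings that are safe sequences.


(1) Need matrix, components ordered type-A units, type-D units, type-B units:
  T6: (3, 3, 6)
  T7: (2, 5, 4)
  T1: (5, 0, 2)
  T2: (2, 4, 2)
  T5: (2, 3, 2)
  T4: (3, 1, 1)
(2) SAFE, for example via the order T5, T4, T2, T7, T1, T6.
Key observation: T5 marks the first exact bind of the order: its need (2, 3, 2) fits the free (3, 3, 2) with zero slack on a requested resource.
Step-by-step check:
  pool = (3, 3, 2)
  T5 needs (2, 3, 2) <= (3, 3, 2) -> finishes; pool += (2, 2, 1) = (5, 5, 3)
  T4 needs (3, 1, 1) <= (5, 5, 3) -> finishes; pool += (3, 2, 1) = (8, 7, 4)
  T2 needs (2, 4, 2) <= (8, 7, 4) -> finishes; pool += (0, 1, 1) = (8, 8, 5)
  T7 needs (2, 5, 4) <= (8, 8, 5) -> finishes; pool += (2, 1, 0) = (10, 9, 5)
  T1 needs (5, 0, 2) <= (10, 9, 5) -> finishes; pool += (0, 0, 2) = (10, 9, 7)
  T6 needs (3, 3, 6) <= (10, 9, 7) -> finishes; pool += (0, 3, 0) = (10, 12, 7)
(3) The exact count: 80 of the possible complete orderings are safe sequences.


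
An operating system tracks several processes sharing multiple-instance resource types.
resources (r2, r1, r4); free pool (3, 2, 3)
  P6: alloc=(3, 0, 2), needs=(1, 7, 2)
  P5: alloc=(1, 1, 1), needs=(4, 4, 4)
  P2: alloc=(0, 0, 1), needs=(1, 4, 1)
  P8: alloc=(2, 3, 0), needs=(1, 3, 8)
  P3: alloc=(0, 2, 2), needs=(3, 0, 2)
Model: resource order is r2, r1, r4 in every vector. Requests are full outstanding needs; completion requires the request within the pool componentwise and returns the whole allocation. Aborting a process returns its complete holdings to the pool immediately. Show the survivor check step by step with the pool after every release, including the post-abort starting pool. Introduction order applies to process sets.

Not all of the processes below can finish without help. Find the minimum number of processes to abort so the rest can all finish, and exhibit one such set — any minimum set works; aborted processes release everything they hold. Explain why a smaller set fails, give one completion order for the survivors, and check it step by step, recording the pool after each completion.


The answer: abort P8.
Key observation: P5 was stuck for good until P8 gave back (2, 3, 0); in the order shown it finishes at step 2.
Why nothing smaller works: aborting no one leaves the state deadlocked as given.
The survivors complete as P2, P5, P3, P6. Step-by-step check (starting from the post-abort pool):
  pool = (5, 5, 3)
  run P2 (needs (1, 4, 1), free (5, 5, 3)); after release of (0, 0, 1) the pool is (5, 5, 4)
  run P5 (needs (4, 4, 4), free (5, 5, 4)); after release of (1, 1, 1) the pool is (6, 6, 5)
  run P3 (needs (3, 0, 2), free (6, 6, 5)); after release of (0, 2, 2) the pool is (6, 8, 7)
  run P6 (needs (1, 7, 2), free (6, 8, 7)); after release of (3, 0, 2) the pool is (9, 8, 9)
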